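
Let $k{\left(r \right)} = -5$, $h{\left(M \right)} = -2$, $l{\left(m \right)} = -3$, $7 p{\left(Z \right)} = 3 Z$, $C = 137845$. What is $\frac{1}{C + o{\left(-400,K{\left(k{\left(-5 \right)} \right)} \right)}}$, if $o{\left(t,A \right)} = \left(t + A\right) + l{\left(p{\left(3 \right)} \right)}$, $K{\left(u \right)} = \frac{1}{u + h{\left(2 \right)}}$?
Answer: $\frac{7}{962093} \approx 7.2758 \cdot 10^{-6}$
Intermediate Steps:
$p{\left(Z \right)} = \frac{3 Z}{7}$
$K{\left(u \right)} = \frac{1}{-2 + u}$ ($K{\left(u \right)} = \frac{1}{u - 2} = \frac{1}{-2 + u}$)
$o{\left(t,A \right)} = -3 + A + t$ ($o{\left(t,A \right)} = \left(t + A\right) - 3 = \left(A + t\right) - 3 = -3 + A + t$)
$\frac{1}{C + o{\left(-400,K{\left(k{\left(-5 \right)} \right)} \right)}} = \frac{1}{137845 - \left(403 - \frac{1}{-2 - 5}\right)} = \frac{1}{137845 - \left(403 + \frac{1}{7}\right)} = \frac{1}{137845 - \frac{2822}{7}} = \frac{1}{\frac{962093}{7}} = \frac{7}{962093}$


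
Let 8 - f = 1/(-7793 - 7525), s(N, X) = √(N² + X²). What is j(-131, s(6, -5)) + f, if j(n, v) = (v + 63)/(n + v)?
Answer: 9111878/1212675 - 97*√61/8550 ≈ 7.4253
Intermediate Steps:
j(n, v) = (63 + v)/(n + v)
f = 122545/15318 (f = 8 - 1/(-7793 - 7525) = 8 - 1/(-15318) = 8 - 1*(-1/15318) = 8 + 1/15318 = 122545/15318 ≈ 8.0001)
j(-131, s(6, -5)) + f = (63 + √(6² + (-5)²))/(-131 + √(6² + (-5)²)) + 122545/15318 = (63 + √(36 + 25))/(-131 + √(36 + 25)) + 122545/15318 = (63 + √61)/(-131 + √61) + 122545/15318 = 122545/15318 + (63 + √61)/(-131 + √61)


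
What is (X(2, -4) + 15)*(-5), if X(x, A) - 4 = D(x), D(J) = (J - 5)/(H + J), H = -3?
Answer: -110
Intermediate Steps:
D(J) = (-5 + J)/(-3 + J) (D(J) = (J - 5)/(-3 + J) = (-5 + J)/(-3 + J))
X(x, A) = 4 + (-5 + x)/(-3 + x)
(X(2, -4) + 15)*(-5) = ((-17 + 5*2)/(-3 + 2) + 15)*(-5) = ((-17 + 10)/(-1) + 15)*(-5) = (-1*(-7) + 15)*(-5) = (7 + 15)*(-5) = 22*(-5) = -110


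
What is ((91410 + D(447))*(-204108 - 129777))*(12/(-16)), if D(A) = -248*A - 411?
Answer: -19889863335/4 ≈ -4.9725e+9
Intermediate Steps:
D(A) = -411 - 248*A
((91410 + D(447))*(-204108 - 129777))*(12/(-16)) = ((91410 + (-411 - 248*447))*(-204108 - 129777))*(12/(-16)) = ((91410 + (-411 - 110856))*(-333885))*(12*(-1/16)) = ((91410 - 111267)*(-333885))*(-3/4) = -19857*(-333885)*(-3/4) = 6629954445*(-3/4) = -19889863335/4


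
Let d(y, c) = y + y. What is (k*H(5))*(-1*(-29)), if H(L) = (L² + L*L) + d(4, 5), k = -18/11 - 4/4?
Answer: -48778/11 ≈ -4434.4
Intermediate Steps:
d(y, c) = 2*y
k = -29/11 (k = -18*1/11 - 4*¼ = -18/11 - 1 = -29/11 ≈ -2.6364)
H(L) = 8 + 2*L² (H(L) = (L² + L*L) + 2*4 = (L² + L²) + 8 = 2*L² + 8 = 8 + 2*L²)
(k*H(5))*(-1*(-29)) = (-29*(8 + 2*5²)/11)*(-1*(-29)) = -29*(8 + 2*25)/11*29 = -29*(8 + 50)/11*29 = -29/11*58*29 = -1682/11*29 = -48778/11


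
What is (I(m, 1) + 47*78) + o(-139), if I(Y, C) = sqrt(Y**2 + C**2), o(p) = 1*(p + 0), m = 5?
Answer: 3527 + sqrt(26) ≈ 3532.1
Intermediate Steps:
o(p) = p (o(p) = 1*p = p)
I(Y, C) = sqrt(C**2 + Y**2)
(I(m, 1) + 47*78) + o(-139) = (sqrt(1**2 + 5**2) + 47*78) - 139 = (sqrt(1 + 25) + 3666) - 139 = (sqrt(26) + 3666) - 139 = (3666 + sqrt(26)) - 139 = 3527 + sqrt(26)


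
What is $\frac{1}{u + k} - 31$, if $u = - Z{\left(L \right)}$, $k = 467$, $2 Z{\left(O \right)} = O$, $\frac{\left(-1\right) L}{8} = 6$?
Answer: $- \frac{15220}{491} \approx -30.998$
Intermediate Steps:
$L = -48$ ($L = \left(-8\right) 6 = -48$)
$Z{\left(O \right)} = \frac{O}{2}$
$u = 24$ ($u = - \frac{-48}{2} = \left(-1\right) \left(-24\right) = 24$)
$\frac{1}{u + k} - 31 = \frac{1}{24 + 467} - 31 = \frac{1}{491} - 31 = - \frac{15220}{491}$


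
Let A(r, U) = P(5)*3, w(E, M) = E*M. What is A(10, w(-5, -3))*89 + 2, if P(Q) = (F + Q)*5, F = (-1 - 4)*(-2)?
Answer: 20027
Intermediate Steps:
F = 10 (F = -5*(-2) = 10)
P(Q) = 50 + 5*Q (P(Q) = (10 + Q)*5 = 50 + 5*Q)
A(r, U) = 225 (A(r, U) = (50 + 5*5)*3 = (50 + 25)*3 = 75*3 = 225)
A(10, w(-5, -3))*89 + 2 = 225*89 + 2 = 20025 + 2 = 20027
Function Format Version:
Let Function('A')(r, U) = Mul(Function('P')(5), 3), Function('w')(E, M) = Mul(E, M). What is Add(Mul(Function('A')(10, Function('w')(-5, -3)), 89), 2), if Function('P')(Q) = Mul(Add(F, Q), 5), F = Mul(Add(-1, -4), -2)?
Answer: 20027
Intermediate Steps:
F = 10 (F = Mul(-5, -2) = 10)
Function('P')(Q) = Add(50, Mul(5, Q)) (Function('P')(Q) = Mul(Add(10, Q), 5) = Add(50, Mul(5, Q)))
Function('A')(r, U) = 225 (Function('A')(r, U) = Mul(Add(50, Mul(5, 5)), 3) = Mul(Add(50, 25), 3) = Mul(75, 3) = 225)
Add(Mul(Function('A')(10, Function('w')(-5, -3)), 89), 2) = Add(Mul(225, 89), 2) = Add(20025, 2) = 20027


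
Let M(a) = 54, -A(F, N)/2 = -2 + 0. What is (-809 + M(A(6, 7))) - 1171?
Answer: -1926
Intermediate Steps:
A(F, N) = 4 (A(F, N) = -2*(-2 + 0) = -2*(-2) = 4)
(-809 + M(A(6, 7))) - 1171 = (-809 + 54) - 1171 = -755 - 1171 = -1926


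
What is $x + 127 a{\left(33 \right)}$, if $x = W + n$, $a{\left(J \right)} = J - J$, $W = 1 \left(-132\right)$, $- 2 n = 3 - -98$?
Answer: $- \frac{365}{2} \approx -182.5$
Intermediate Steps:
$n = - \frac{101}{2}$ ($n = - \frac{3 - -98}{2} = - \frac{3 + 98}{2} = \left(- \frac{1}{2}\right) 101 = - \frac{101}{2} \approx -50.5$)
$W = -132$
$a{\left(J \right)} = 0$
$x = - \frac{365}{2}$ ($x = -132 - \frac{101}{2} = - \frac{365}{2} \approx -182.5$)
$x + 127 a{\left(33 \right)} = - \frac{365}{2} + 127 \cdot 0 = - \frac{365}{2} + 0 = - \frac{365}{2}$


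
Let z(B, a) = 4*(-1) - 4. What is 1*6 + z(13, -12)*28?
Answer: -218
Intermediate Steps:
z(B, a) = -8 (z(B, a) = -4 - 4 = -8)
1*6 + z(13, -12)*28 = 1*6 - 8*28 = 6 - 224 = -218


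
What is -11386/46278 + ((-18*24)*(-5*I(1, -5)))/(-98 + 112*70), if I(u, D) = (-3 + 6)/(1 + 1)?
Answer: 15447577/89571069 ≈ 0.17246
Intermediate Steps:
I(u, D) = 3/2
-11386/46278 + ((-18*24)*(-5*I(1, -5)))/(-98 + 112*70) = -11386/46278 + ((-18*24)*(-5*3/2))/(-98 + 112*70) = -11386*1/46278 + (-432*(-15/2))/(-98 + 7840) = -5693/23139 + 3240/7742 = -5693/23139 + 3240*(1/7742) = -5693/23139 + 1620/3871 = 15447577/89571069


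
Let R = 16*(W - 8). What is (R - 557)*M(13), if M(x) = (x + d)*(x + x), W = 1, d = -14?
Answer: 17394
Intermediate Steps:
M(x) = 2*x*(-14 + x) (M(x) = (x - 14)*(x + x) = (-14 + x)*(2*x) = 2*x*(-14 + x))
R = -112 (R = 16*(1 - 8) = 16*(-7) = -112)
(R - 557)*M(13) = (-112 - 557)*(2*13*(-14 + 13)) = -1338*13*(-1) = -669*(-26) = 17394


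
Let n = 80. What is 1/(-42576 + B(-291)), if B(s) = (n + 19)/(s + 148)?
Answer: -13/553497 ≈ -2.3487e-5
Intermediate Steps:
B(s) = 99/(148 + s) (B(s) = (80 + 19)/(s + 148) = 99/(148 + s))
1/(-42576 + B(-291)) = 1/(-42576 + 99/(148 - 291)) = 1/(-42576 + 99/(-143)) = 1/(-42576 + 99*(-1/143)) = 1/(-42576 - 9/13) = 1/(-553497/13) = -13/553497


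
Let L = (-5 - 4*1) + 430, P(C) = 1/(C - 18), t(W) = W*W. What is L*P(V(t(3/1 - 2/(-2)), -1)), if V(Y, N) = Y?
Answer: -421/2 ≈ -210.50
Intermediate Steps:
t(W) = W**2
P(C) = 1/(-18 + C)
L = 421 (L = (-5 - 4) + 430 = -9 + 430 = 421)
L*P(V(t(3/1 - 2/(-2)), -1)) = 421/(-18 + (3/1 - 2/(-2))**2) = 421/(-18 + (3*1 - 2*(-1/2))**2) = 421/(-18 + (3 + 1)**2) = 421/(-18 + 4**2) = 421/(-18 + 16) = 421/(-2) = 421*(-1/2) = -421/2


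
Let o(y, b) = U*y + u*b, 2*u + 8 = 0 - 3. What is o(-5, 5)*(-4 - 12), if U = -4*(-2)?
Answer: 1080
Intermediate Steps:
U = 8
u = -11/2 (u = -4 + (0 - 3)/2 = -4 + (½)*(-3) = -4 - 3/2 = -11/2 ≈ -5.5000)
o(y, b) = 8*y - 11*b/2
o(-5, 5)*(-4 - 12) = (8*(-5) - 11/2*5)*(-4 - 12) = (-40 - 55/2)*(-16) = -135/2*(-16) = 1080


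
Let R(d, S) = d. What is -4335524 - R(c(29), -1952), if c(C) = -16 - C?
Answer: -4335479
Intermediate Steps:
-4335524 - R(c(29), -1952) = -4335524 - (-16 - 1*29) = -4335524 - (-16 - 29) = -4335524 - 1*(-45) = -4335524 + 45 = -4335479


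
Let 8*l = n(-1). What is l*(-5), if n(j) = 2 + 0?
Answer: -5/4 ≈ -1.2500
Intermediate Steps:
n(j) = 2
l = ¼ (l = (⅛)*2 = ¼ ≈ 0.25000)
l*(-5) = (¼)*(-5) = -5/4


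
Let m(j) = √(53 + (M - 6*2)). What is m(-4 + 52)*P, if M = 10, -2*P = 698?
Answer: -349*√51 ≈ -2492.4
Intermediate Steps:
P = -349 (P = -½*698 = -349)
m(j) = √51 (m(j) = √(53 + (10 - 6*2)) = √(53 + (10 - 12)) = √(53 - 2) = √51)
m(-4 + 52)*P = √51*(-349) = -349*√51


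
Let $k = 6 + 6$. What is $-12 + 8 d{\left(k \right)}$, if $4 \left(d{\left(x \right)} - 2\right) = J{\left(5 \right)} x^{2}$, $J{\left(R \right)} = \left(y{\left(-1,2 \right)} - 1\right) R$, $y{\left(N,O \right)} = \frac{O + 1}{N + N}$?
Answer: $-3596$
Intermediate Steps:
$k = 12$
$y{\left(N,O \right)} = \frac{1 + O}{2 N}$
$J{\left(R \right)} = - \frac{5 R}{2}$ ($J{\left(R \right)} = \left(\frac{1 + 2}{2 \left(-1\right)} - 1\right) R = \left(\frac{1}{2} \left(-1\right) 3 - 1\right) R = \left(- \frac{3}{2} - 1\right) R = - \frac{5 R}{2}$)
$d{\left(x \right)} = 2 - \frac{25 x^{2}}{8}$ ($d{\left(x \right)} = 2 + \frac{\left(- \frac{5}{2}\right) 5 x^{2}}{4} = 2 + \frac{\left(- \frac{25}{2}\right) x^{2}}{4} = 2 - \frac{25 x^{2}}{8}$)
$-12 + 8 d{\left(k \right)} = -12 + 8 \left(2 - \frac{25 \cdot 12^{2}}{8}\right) = -12 + 8 \left(2 - 450\right) = -12 + 8 \left(-448\right) = -12 - 3584 = -3596$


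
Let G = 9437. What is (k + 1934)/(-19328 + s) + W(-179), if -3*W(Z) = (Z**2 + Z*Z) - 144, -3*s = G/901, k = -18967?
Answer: -3340815536101/156759063 ≈ -21312.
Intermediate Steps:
s = -9437/2703 (s = -9437/(3*901) = -1/3*9437/901 = -9437/2703 ≈ -3.4913)
W(Z) = 48 - 2*Z**2/3 (W(Z) = -((Z**2 + Z*Z) - 144)/3 = -((Z**2 + Z**2) - 144)/3 = -(2*Z**2 - 144)/3 = -(-144 + 2*Z**2)/3 = 48 - 2*Z**2/3)
(k + 1934)/(-19328 + s) + W(-179) = (-18967 + 1934)/(-19328 - 9437/2703) + (48 - 2/3*(-179)**2) = -17033/(-52253021/2703) + (48 - 2/3*32041) = -17033*(-2703/52253021) + (48 - 64082/3) = 46040199/52253021 - 63938/3 = -3340815536101/156759063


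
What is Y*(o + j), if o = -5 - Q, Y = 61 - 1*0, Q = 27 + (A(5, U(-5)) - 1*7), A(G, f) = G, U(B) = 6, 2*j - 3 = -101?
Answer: -4819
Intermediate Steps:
j = -49 (j = 3/2 + (½)*(-101) = 3/2 - 101/2 = -49)
Q = 25 (Q = 27 + (5 - 1*7) = 27 + (5 - 7) = 27 - 2 = 25)
Y = 61 (Y = 61 + 0 = 61)
o = -30 (o = -5 - 1*25 = -5 - 25 = -30)
Y*(o + j) = 61*(-30 - 49) = 61*(-79) = -4819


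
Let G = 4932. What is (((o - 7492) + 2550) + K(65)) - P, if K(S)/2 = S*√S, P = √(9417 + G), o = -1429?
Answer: -6371 - √14349 + 130*√65 ≈ -5442.7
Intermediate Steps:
P = √14349 (P = √(9417 + 4932) = √14349 ≈ 119.79)
K(S) = 2*S^(3/2) (K(S) = 2*(S*√S) = 2*S^(3/2))
(((o - 7492) + 2550) + K(65)) - P = (((-1429 - 7492) + 2550) + 2*65^(3/2)) - √14349 = ((-8921 + 2550) + 2*(65*√65)) - √14349 = (-6371 + 130*√65) - √14349 = -6371 - √14349 + 130*√65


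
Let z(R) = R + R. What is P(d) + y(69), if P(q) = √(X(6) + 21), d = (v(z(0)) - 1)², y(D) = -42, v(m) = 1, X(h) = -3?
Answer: -42 + 3*√2 ≈ -37.757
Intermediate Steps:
z(R) = 2*R
d = 0 (d = (1 - 1)² = 0² = 0)
P(q) = 3*√2 (P(q) = √(-3 + 21) = √18 = 3*√2)
P(d) + y(69) = 3*√2 - 42 = -42 + 3*√2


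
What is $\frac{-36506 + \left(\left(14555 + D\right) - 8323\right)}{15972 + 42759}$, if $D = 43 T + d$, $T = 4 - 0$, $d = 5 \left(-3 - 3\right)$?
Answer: $- \frac{10044}{19577} \approx -0.51305$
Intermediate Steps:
$d = -30$ ($d = 5 \left(-6\right) = -30$)
$T = 4$ ($T = 4 + 0 = 4$)
$D = 142$ ($D = 43 \cdot 4 - 30 = 172 - 30 = 142$)
$\frac{-36506 + \left(\left(14555 + D\right) - 8323\right)}{15972 + 42759} = \frac{-36506 + \left(\left(14555 + 142\right) - 8323\right)}{15972 + 42759} = \frac{-36506 + \left(14697 - 8323\right)}{58731} = \left(-36506 + 6374\right) \frac{1}{58731} = \left(-30132\right) \frac{1}{58731} = - \frac{10044}{19577}$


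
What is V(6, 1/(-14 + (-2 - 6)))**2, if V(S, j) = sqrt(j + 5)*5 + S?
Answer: 3517/22 + 30*sqrt(2398)/11 ≈ 293.42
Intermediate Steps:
V(S, j) = S + 5*sqrt(5 + j) (V(S, j) = sqrt(5 + j)*5 + S = 5*sqrt(5 + j) + S = S + 5*sqrt(5 + j))
V(6, 1/(-14 + (-2 - 6)))**2 = (6 + 5*sqrt(5 + 1/(-14 + (-2 - 6))))**2 = (6 + 5*sqrt(5 + 1/(-14 - 8)))**2 = (6 + 5*sqrt(5 + 1/(-22)))**2 = (6 + 5*sqrt(5 - 1/22))**2 = (6 + 5*sqrt(109/22))**2 = (6 + 5*(sqrt(2398)/22))**2 = (6 + 5*sqrt(2398)/22)**2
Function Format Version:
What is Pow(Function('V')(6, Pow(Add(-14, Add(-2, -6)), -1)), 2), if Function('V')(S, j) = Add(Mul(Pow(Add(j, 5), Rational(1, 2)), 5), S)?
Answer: Add(Rational(3517, 22), Mul(Rational(30, 11), Pow(2398, Rational(1, 2)))) ≈ 293.42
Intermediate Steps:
Function('V')(S, j) = Add(S, Mul(5, Pow(Add(5, j), Rational(1, 2)))) (Function('V')(S, j) = Add(Mul(Pow(Add(5, j), Rational(1, 2)), 5), S) = Add(Mul(5, Pow(Add(5, j), Rational(1, 2))), S) = Add(S, Mul(5, Pow(Add(5, j), Rational(1, 2)))))
Pow(Function('V')(6, Pow(Add(-14, Add(-2, -6)), -1)), 2) = Pow(Add(6, Mul(5, Pow(Add(5, Pow(Add(-14, Add(-2, -6)), -1)), Rational(1, 2)))), 2) = Pow(Add(6, Mul(5, Pow(Add(5, Pow(Add(-14, -8), -1)), Rational(1, 2)))), 2) = Pow(Add(6, Mul(5, Pow(Add(5, Pow(-22, -1)), Rational(1, 2)))), 2) = Pow(Add(6, Mul(5, Pow(Add(5, Rational(-1, 22)), Rational(1, 2)))), 2) = Pow(Add(6, Mul(5, Pow(Rational(109, 22), Rational(1, 2)))), 2) = Pow(Add(6, Mul(5, Mul(Rational(1, 22), Pow(2398, Rational(1, 2))))), 2) = Pow(Add(6, Mul(Rational(5, 22), Pow(2398, Rational(1, 2)))), 2)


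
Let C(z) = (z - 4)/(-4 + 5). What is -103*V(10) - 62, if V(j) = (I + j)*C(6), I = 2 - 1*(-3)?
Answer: -3152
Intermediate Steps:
I = 5 (I = 2 + 3 = 5)
C(z) = -4 + z (C(z) = (-4 + z)/1 = (-4 + z)*1 = -4 + z)
V(j) = 10 + 2*j (V(j) = (5 + j)*(-4 + 6) = (5 + j)*2 = 10 + 2*j)
-103*V(10) - 62 = -103*(10 + 2*10) - 62 = -103*(10 + 20) - 62 = -103*30 - 62 = -3090 - 62 = -3152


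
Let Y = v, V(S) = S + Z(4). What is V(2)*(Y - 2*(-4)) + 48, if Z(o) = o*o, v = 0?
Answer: 192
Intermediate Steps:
Z(o) = o**2
V(S) = 16 + S (V(S) = S + 4**2 = S + 16 = 16 + S)
Y = 0
V(2)*(Y - 2*(-4)) + 48 = (16 + 2)*(0 - 2*(-4)) + 48 = 18*(0 + 8) + 48 = 18*8 + 48 = 144 + 48 = 192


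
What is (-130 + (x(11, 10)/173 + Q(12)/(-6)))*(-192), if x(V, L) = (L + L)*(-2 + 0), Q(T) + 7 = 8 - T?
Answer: 4264864/173 ≈ 24652.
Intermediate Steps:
Q(T) = 1 - T (Q(T) = -7 + (8 - T) = 1 - T)
x(V, L) = -4*L (x(V, L) = (2*L)*(-2) = -4*L)
(-130 + (x(11, 10)/173 + Q(12)/(-6)))*(-192) = (-130 + (-4*10/173 + (1 - 1*12)/(-6)))*(-192) = (-130 + (-40*1/173 + (1 - 12)*(-⅙)))*(-192) = (-130 + (-40/173 - 11*(-⅙)))*(-192) = (-130 + (-40/173 + 11/6))*(-192) = (-130 + 1663/1038)*(-192) = -133277/1038*(-192) = 4264864/173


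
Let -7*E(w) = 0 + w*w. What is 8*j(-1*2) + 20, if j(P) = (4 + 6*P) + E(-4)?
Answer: -436/7 ≈ -62.286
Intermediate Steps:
E(w) = -w²/7 (E(w) = -(0 + w*w)/7 = -(0 + w²)/7 = -w²/7)
j(P) = 12/7 + 6*P (j(P) = (4 + 6*P) - ⅐*(-4)² = (4 + 6*P) - ⅐*16 = (4 + 6*P) - 16/7 = 12/7 + 6*P)
8*j(-1*2) + 20 = 8*(12/7 + 6*(-1*2)) + 20 = 8*(12/7 + 6*(-2)) + 20 = 8*(12/7 - 12) + 20 = 8*(-72/7) + 20 = -576/7 + 20 = -436/7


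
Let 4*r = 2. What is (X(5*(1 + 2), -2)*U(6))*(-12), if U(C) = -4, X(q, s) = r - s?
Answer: 120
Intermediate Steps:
r = ½ (r = (¼)*2 = ½ ≈ 0.50000)
X(q, s) = ½ - s
(X(5*(1 + 2), -2)*U(6))*(-12) = ((½ - 1*(-2))*(-4))*(-12) = ((½ + 2)*(-4))*(-12) = ((5/2)*(-4))*(-12) = -10*(-12) = 120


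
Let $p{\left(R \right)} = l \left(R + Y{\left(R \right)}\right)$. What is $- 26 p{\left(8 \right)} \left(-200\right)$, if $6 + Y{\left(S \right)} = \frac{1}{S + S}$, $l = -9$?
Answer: $-96525$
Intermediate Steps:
$Y{\left(S \right)} = -6 + \frac{1}{2 S}$ ($Y{\left(S \right)} = -6 + \frac{1}{S + S} = -6 + \frac{1}{2 S}$)
$p{\left(R \right)} = 54 - 9 R - \frac{9}{2 R}$ ($p{\left(R \right)} = - 9 \left(R - \left(6 - \frac{1}{2 R}\right)\right) = - 9 \left(-6 + R + \frac{1}{2 R}\right) = 54 - 9 R - \frac{9}{2 R}$)
$- 26 p{\left(8 \right)} \left(-200\right) = - 26 \left(54 - 72 - \frac{9}{2 \cdot 8}\right) \left(-200\right) = - 26 \left(54 - 72 - \frac{9}{16}\right) \left(-200\right) = \left(-26\right) \left(- \frac{297}{16}\right) \left(-200\right) = \frac{3861}{8} \left(-200\right) = -96525$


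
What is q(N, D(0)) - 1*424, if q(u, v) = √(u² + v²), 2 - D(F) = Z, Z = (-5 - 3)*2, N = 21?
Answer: -424 + 3*√85 ≈ -396.34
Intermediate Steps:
Z = -16 (Z = -8*2 = -16)
D(F) = 18 (D(F) = 2 - 1*(-16) = 2 + 16 = 18)
q(N, D(0)) - 1*424 = √(21² + 18²) - 1*424 = √(441 + 324) - 424 = √765 - 424 = 3*√85 - 424 = -424 + 3*√85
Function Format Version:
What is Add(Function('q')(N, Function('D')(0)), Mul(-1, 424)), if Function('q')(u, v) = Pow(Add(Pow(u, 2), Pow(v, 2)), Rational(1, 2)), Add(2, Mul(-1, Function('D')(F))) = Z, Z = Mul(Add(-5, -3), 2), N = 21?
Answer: Add(-424, Mul(3, Pow(85, Rational(1, 2)))) ≈ -396.34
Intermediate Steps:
Z = -16 (Z = Mul(-8, 2) = -16)
Function('D')(F) = 18 (Function('D')(F) = Add(2, Mul(-1, -16)) = Add(2, 16) = 18)
Add(Function('q')(N, Function('D')(0)), Mul(-1, 424)) = Add(Pow(Add(Pow(21, 2), Pow(18, 2)), Rational(1, 2)), Mul(-1, 424)) = Add(Pow(Add(441, 324), Rational(1, 2)), -424) = Add(Pow(765, Rational(1, 2)), -424) = Add(Mul(3, Pow(85, Rational(1, 2))), -424) = Add(-424, Mul(3, Pow(85, Rational(1, 2))))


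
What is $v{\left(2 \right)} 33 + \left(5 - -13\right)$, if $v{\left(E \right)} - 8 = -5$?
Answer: $117$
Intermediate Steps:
$v{\left(E \right)} = 3$ ($v{\left(E \right)} = 8 - 5 = 3$)
$v{\left(2 \right)} 33 + \left(5 - -13\right) = 3 \cdot 33 + \left(5 - -13\right) = 99 + \left(5 + 13\right) = 99 + 18 = 117$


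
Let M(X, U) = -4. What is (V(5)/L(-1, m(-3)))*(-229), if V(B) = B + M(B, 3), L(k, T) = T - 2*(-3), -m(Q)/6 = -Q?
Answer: 229/12 ≈ 19.083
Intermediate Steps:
m(Q) = 6*Q (m(Q) = -(-6)*Q = 6*Q)
L(k, T) = 6 + T (L(k, T) = T + 6 = 6 + T)
V(B) = -4 + B (V(B) = B - 4 = -4 + B)
(V(5)/L(-1, m(-3)))*(-229) = ((-4 + 5)/(6 + 6*(-3)))*(-229) = (1/(6 - 18))*(-229) = (1/(-12))*(-229) = (1*(-1/12))*(-229) = -1/12*(-229) = 229/12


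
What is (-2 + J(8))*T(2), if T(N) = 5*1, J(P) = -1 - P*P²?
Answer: -2575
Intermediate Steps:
J(P) = -1 - P³
T(N) = 5
(-2 + J(8))*T(2) = (-2 + (-1 - 1*8³))*5 = (-2 + (-1 - 1*512))*5 = (-2 + (-1 - 512))*5 = (-2 - 513)*5 = -515*5 = -2575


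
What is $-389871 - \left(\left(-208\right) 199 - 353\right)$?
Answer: $-348126$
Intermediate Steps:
$-389871 - \left(\left(-208\right) 199 - 353\right) = -389871 - \left(-41392 - 353\right) = -389871 - -41745 = -389871 + 41745 = -348126$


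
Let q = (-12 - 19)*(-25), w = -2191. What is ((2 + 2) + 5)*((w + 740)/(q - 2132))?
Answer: 13059/1357 ≈ 9.6234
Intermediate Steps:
q = 775 (q = -31*(-25) = 775)
((2 + 2) + 5)*((w + 740)/(q - 2132)) = ((2 + 2) + 5)*((-2191 + 740)/(775 - 2132)) = (4 + 5)*(-1451/(-1357)) = 9*(-1451*(-1/1357)) = 9*(1451/1357) = 13059/1357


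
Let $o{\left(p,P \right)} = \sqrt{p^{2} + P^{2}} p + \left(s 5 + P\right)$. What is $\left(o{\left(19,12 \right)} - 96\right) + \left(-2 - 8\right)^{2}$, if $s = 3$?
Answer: $31 + 19 \sqrt{505} \approx 457.97$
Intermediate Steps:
$o{\left(p,P \right)} = 15 + P + p \sqrt{P^{2} + p^{2}}$ ($o{\left(p,P \right)} = \sqrt{p^{2} + P^{2}} p + \left(3 \cdot 5 + P\right) = \sqrt{P^{2} + p^{2}} p + \left(15 + P\right) = p \sqrt{P^{2} + p^{2}} + \left(15 + P\right) = 15 + P + p \sqrt{P^{2} + p^{2}}$)
$\left(o{\left(19,12 \right)} - 96\right) + \left(-2 - 8\right)^{2} = \left(\left(15 + 12 + 19 \sqrt{12^{2} + 19^{2}}\right) - 96\right) + \left(-2 - 8\right)^{2} = \left(\left(15 + 12 + 19 \sqrt{144 + 361}\right) - 96\right) + \left(-10\right)^{2} = \left(\left(15 + 12 + 19 \sqrt{505}\right) - 96\right) + 100 = \left(\left(27 + 19 \sqrt{505}\right) - 96\right) + 100 = \left(-69 + 19 \sqrt{505}\right) + 100 = 31 + 19 \sqrt{505}$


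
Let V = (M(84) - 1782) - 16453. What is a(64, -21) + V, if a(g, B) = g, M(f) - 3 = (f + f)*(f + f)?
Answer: 10056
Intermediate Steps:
M(f) = 3 + 4*f² (M(f) = 3 + (f + f)*(f + f) = 3 + (2*f)*(2*f) = 3 + 4*f²)
V = 9992 (V = ((3 + 4*84²) - 1782) - 16453 = ((3 + 4*7056) - 1782) - 16453 = ((3 + 28224) - 1782) - 16453 = (28227 - 1782) - 16453 = 26445 - 16453 = 9992)
a(64, -21) + V = 64 + 9992 = 10056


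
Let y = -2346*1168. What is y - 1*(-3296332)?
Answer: 556204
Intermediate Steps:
y = -2740128
y - 1*(-3296332) = -2740128 - 1*(-3296332) = -2740128 + 3296332 = 556204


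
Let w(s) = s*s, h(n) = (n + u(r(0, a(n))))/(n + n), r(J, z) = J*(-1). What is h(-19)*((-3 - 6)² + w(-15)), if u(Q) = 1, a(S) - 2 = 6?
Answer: 2754/19 ≈ 144.95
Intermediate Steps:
a(S) = 8 (a(S) = 2 + 6 = 8)
r(J, z) = -J
h(n) = (1 + n)/(2*n) (h(n) = (n + 1)/(n + n) = (1 + n)/((2*n)) = (1 + n)*(1/(2*n)) = (1 + n)/(2*n))
w(s) = s²
h(-19)*((-3 - 6)² + w(-15)) = ((½)*(1 - 19)/(-19))*((-3 - 6)² + (-15)²) = ((½)*(-1/19)*(-18))*((-9)² + 225) = 9*(81 + 225)/19 = (9/19)*306 = 2754/19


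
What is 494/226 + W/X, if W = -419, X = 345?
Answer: 37868/38985 ≈ 0.97135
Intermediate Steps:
494/226 + W/X = 494/226 - 419/345 = 494*(1/226) - 419*1/345 = 247/113 - 419/345 = 37868/38985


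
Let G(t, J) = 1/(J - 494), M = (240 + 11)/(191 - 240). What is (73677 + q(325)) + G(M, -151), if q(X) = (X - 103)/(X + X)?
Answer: 3088922479/41925 ≈ 73677.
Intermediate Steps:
q(X) = (-103 + X)/(2*X) (q(X) = (-103 + X)/((2*X)) = (-103 + X)*(1/(2*X)) = (-103 + X)/(2*X))
M = -251/49 (M = 251/(-49) = 251*(-1/49) = -251/49 ≈ -5.1225)
G(t, J) = 1/(-494 + J)
(73677 + q(325)) + G(M, -151) = (73677 + (½)*(-103 + 325)/325) + 1/(-494 - 151) = (73677 + (½)*(1/325)*222) + 1/(-645) = (73677 + 111/325) - 1/645 = 23945136/325 - 1/645 = 3088922479/41925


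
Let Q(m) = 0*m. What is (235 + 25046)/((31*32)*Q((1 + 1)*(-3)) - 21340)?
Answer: -25281/21340 ≈ -1.1847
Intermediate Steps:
Q(m) = 0
(235 + 25046)/((31*32)*Q((1 + 1)*(-3)) - 21340) = (235 + 25046)/((31*32)*0 - 21340) = 25281/(992*0 - 21340) = 25281/(0 - 21340) = 25281/(-21340) = 25281*(-1/21340) = -25281/21340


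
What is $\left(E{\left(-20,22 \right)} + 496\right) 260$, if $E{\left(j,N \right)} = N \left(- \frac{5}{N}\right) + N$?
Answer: $133380$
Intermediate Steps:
$E{\left(j,N \right)} = -5 + N$
$\left(E{\left(-20,22 \right)} + 496\right) 260 = \left(\left(-5 + 22\right) + 496\right) 260 = \left(17 + 496\right) 260 = 513 \cdot 260 = 133380$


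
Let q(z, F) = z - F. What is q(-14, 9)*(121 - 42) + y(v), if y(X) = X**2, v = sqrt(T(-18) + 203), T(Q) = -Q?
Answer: -1596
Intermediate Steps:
v = sqrt(221) (v = sqrt(-1*(-18) + 203) = sqrt(18 + 203) = sqrt(221) ≈ 14.866)
q(-14, 9)*(121 - 42) + y(v) = (-14 - 1*9)*(121 - 42) + (sqrt(221))**2 = (-14 - 9)*79 + 221 = -23*79 + 221 = -1817 + 221 = -1596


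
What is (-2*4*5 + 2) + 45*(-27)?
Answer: -1253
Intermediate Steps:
(-2*4*5 + 2) + 45*(-27) = (-8*5 + 2) - 1215 = (-40 + 2) - 1215 = -38 - 1215 = -1253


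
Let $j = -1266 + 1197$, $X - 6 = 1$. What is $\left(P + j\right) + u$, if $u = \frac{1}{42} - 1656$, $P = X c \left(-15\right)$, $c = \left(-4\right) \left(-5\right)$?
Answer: $- \frac{160649}{42} \approx -3825.0$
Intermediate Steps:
$X = 7$ ($X = 6 + 1 = 7$)
$c = 20$
$j = -69$
$P = -2100$ ($P = 7 \cdot 20 \left(-15\right) = 140 \left(-15\right) = -2100$)
$u = - \frac{69551}{42}$ ($u = \frac{1}{42} - 1656 = - \frac{69551}{42} \approx -1656.0$)
$\left(P + j\right) + u = \left(-2100 - 69\right) - \frac{69551}{42} = -2169 - \frac{69551}{42} = - \frac{160649}{42}$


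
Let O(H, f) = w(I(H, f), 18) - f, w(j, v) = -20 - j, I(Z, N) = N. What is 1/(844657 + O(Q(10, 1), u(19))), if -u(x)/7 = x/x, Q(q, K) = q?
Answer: 1/844651 ≈ 1.1839e-6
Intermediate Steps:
u(x) = -7 (u(x) = -7*x/x = -7*1 = -7)
O(H, f) = -20 - 2*f (O(H, f) = (-20 - f) - f = -20 - 2*f)
1/(844657 + O(Q(10, 1), u(19))) = 1/(844657 + (-20 - 2*(-7))) = 1/(844657 + (-20 + 14)) = 1/(844657 - 6) = 1/844651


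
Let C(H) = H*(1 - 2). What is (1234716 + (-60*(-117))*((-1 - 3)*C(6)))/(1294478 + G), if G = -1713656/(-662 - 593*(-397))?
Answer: 23529492126/21706331939 ≈ 1.0840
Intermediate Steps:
C(H) = -H (C(H) = H*(-1) = -H)
G = -244808/33537 (G = -1713656/(-662 + 235421) = -1713656/234759 = -1713656*1/234759 = -244808/33537 ≈ -7.2996)
(1234716 + (-60*(-117))*((-1 - 3)*C(6)))/(1294478 + G) = (1234716 + (-60*(-117))*((-1 - 3)*(-1*6)))/(1294478 - 244808/33537) = (1234716 + 7020*(-4*(-6)))/(43412663878/33537) = (1234716 + 7020*24)*(33537/43412663878) = (1234716 + 168480)*(33537/43412663878) = 1403196*(33537/43412663878) = 23529492126/21706331939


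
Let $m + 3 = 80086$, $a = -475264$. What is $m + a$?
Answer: $-395181$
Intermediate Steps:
$m = 80083$ ($m = -3 + 80086 = 80083$)
$m + a = 80083 - 475264 = -395181$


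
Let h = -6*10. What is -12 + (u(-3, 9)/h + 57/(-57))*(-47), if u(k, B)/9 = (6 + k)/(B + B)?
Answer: 1447/40 ≈ 36.175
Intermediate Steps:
h = -60
u(k, B) = 9*(6 + k)/(2*B) (u(k, B) = 9*((6 + k)/(B + B)) = 9*((6 + k)/((2*B))) = 9*((6 + k)*(1/(2*B))) = 9*((6 + k)/(2*B)) = 9*(6 + k)/(2*B))
-12 + (u(-3, 9)/h + 57/(-57))*(-47) = -12 + (((9/2)*(6 - 3)/9)/(-60) + 57/(-57))*(-47) = -12 + (((9/2)*(⅑)*3)*(-1/60) + 57*(-1/57))*(-47) = -12 + ((3/2)*(-1/60) - 1)*(-47) = -12 + (-1/40 - 1)*(-47) = -12 - 41/40*(-47) = -12 + 1927/40 = 1447/40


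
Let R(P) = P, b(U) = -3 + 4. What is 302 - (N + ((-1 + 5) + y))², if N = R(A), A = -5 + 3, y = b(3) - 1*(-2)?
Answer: 277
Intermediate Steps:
b(U) = 1
y = 3 (y = 1 - 1*(-2) = 1 + 2 = 3)
A = -2
N = -2
302 - (N + ((-1 + 5) + y))² = 302 - (-2 + ((-1 + 5) + 3))² = 302 - (-2 + (4 + 3))² = 302 - (-2 + 7)² = 302 - 1*5² = 302 - 1*25 = 302 - 25 = 277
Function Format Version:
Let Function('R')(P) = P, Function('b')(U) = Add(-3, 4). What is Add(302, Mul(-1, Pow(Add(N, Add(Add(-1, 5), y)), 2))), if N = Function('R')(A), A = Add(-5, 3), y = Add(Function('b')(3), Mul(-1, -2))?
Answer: 277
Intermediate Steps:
Function('b')(U) = 1
y = 3 (y = Add(1, Mul(-1, -2)) = Add(1, 2) = 3)
A = -2
N = -2
Add(302, Mul(-1, Pow(Add(N, Add(Add(-1, 5), y)), 2))) = Add(302, Mul(-1, Pow(Add(-2, Add(Add(-1, 5), 3)), 2))) = Add(302, Mul(-1, Pow(Add(-2, Add(4, 3)), 2))) = Add(302, Mul(-1, Pow(Add(-2, 7), 2))) = Add(302, Mul(-1, Pow(5, 2))) = Add(302, Mul(-1, 25)) = Add(302, -25) = 277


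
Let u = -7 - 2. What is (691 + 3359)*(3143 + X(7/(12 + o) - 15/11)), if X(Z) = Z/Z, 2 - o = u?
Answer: 12733200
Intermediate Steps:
u = -9
o = 11 (o = 2 - 1*(-9) = 2 + 9 = 11)
X(Z) = 1
(691 + 3359)*(3143 + X(7/(12 + o) - 15/11)) = (691 + 3359)*(3143 + 1) = 4050*3144 = 12733200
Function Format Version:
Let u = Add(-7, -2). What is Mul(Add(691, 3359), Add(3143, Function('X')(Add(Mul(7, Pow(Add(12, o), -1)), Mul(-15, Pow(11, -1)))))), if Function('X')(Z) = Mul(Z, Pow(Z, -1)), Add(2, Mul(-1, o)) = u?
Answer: 12733200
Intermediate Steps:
u = -9
o = 11 (o = Add(2, Mul(-1, -9)) = Add(2, 9) = 11)
Function('X')(Z) = 1
Mul(Add(691, 3359), Add(3143, Function('X')(Add(Mul(7, Pow(Add(12, o), -1)), Mul(-15, Pow(11, -1)))))) = Mul(Add(691, 3359), Add(3143, 1)) = Mul(4050, 3144) = 12733200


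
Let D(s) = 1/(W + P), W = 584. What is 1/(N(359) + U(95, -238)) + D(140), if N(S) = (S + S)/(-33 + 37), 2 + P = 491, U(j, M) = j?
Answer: 2695/589077 ≈ 0.0045750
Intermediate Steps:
P = 489 (P = -2 + 491 = 489)
D(s) = 1/1073 (D(s) = 1/(584 + 489) = 1/1073)
N(S) = S/2 (N(S) = (2*S)/4 = (2*S)*(¼) = S/2)
1/(N(359) + U(95, -238)) + D(140) = 1/((½)*359 + 95) + 1/1073 = 1/(359/2 + 95) + 1/1073 = 1/(549/2) + 1/1073 = 2/549 + 1/1073 = 2695/589077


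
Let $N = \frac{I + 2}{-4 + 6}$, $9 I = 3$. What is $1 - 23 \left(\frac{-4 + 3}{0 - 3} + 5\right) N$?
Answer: $- \frac{1279}{9} \approx -142.11$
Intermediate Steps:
$I = \frac{1}{3}$ ($I = \frac{1}{9} \cdot 3 = \frac{1}{3} \approx 0.33333$)
$N = \frac{7}{6}$ ($N = \frac{\frac{1}{3} + 2}{-4 + 6} = \frac{7}{3 \cdot 2} = \frac{7}{3} \cdot \frac{1}{2} = \frac{7}{6} \approx 1.1667$)
$1 - 23 \left(\frac{-4 + 3}{0 - 3} + 5\right) N = 1 - 23 \left(\frac{-4 + 3}{0 - 3} + 5\right) \frac{7}{6} = 1 - 23 \left(- \frac{1}{-3} + 5\right) \frac{7}{6} = 1 - 23 \left(\left(-1\right) \left(- \frac{1}{3}\right) + 5\right) \frac{7}{6} = 1 - 23 \left(\frac{1}{3} + 5\right) \frac{7}{6} = 1 - 23 \cdot \frac{16}{3} \cdot \frac{7}{6} = 1 - \frac{1288}{9} = - \frac{1279}{9}$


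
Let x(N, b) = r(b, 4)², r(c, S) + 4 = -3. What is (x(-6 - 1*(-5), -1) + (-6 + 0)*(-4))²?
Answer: 5329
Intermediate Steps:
r(c, S) = -7 (r(c, S) = -4 - 3 = -7)
x(N, b) = 49 (x(N, b) = (-7)² = 49)
(x(-6 - 1*(-5), -1) + (-6 + 0)*(-4))² = (49 + (-6 + 0)*(-4))² = (49 - 6*(-4))² = (49 + 24)² = 73² = 5329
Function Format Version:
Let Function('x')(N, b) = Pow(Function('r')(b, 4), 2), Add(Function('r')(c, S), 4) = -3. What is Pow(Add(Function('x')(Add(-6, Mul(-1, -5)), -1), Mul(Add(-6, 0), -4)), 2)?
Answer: 5329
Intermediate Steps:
Function('r')(c, S) = -7 (Function('r')(c, S) = Add(-4, -3) = -7)
Function('x')(N, b) = 49 (Function('x')(N, b) = Pow(-7, 2) = 49)
Pow(Add(Function('x')(Add(-6, Mul(-1, -5)), -1), Mul(Add(-6, 0), -4)), 2) = Pow(Add(49, Mul(Add(-6, 0), -4)), 2) = Pow(Add(49, Mul(-6, -4)), 2) = Pow(Add(49, 24), 2) = Pow(73, 2) = 5329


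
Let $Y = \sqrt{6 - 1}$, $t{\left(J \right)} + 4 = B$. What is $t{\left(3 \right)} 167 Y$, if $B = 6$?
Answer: $334 \sqrt{5} \approx 746.85$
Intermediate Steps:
$t{\left(J \right)} = 2$ ($t{\left(J \right)} = -4 + 6 = 2$)
$Y = \sqrt{5} \approx 2.2361$
$t{\left(3 \right)} 167 Y = 2 \cdot 167 \sqrt{5} = 334 \sqrt{5}$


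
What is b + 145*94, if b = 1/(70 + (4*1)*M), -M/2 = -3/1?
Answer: 1281221/94 ≈ 13630.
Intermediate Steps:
M = 6 (M = -(-6)/1 = -(-6) = -2*(-3) = 6)
b = 1/94 (b = 1/(70 + (4*1)*6) = 1/(70 + 4*6) = 1/(70 + 24) = 1/94 ≈ 0.010638)
b + 145*94 = 1/94 + 145*94 = 1/94 + 13630 = 1281221/94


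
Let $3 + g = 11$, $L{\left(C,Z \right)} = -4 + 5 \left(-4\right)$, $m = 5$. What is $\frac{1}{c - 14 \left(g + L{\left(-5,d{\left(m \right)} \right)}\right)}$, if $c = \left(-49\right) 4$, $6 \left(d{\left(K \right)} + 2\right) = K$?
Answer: $\frac{1}{28} \approx 0.035714$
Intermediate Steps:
$d{\left(K \right)} = -2 + \frac{K}{6}$
$L{\left(C,Z \right)} = -24$ ($L{\left(C,Z \right)} = -4 - 20 = -24$)
$c = -196$
$g = 8$ ($g = -3 + 11 = 8$)
$\frac{1}{c - 14 \left(g + L{\left(-5,d{\left(m \right)} \right)}\right)} = \frac{1}{-196 - 14 \left(8 - 24\right)} = \frac{1}{-196 - -224} = \frac{1}{-196 + 224} = \frac{1}{28}$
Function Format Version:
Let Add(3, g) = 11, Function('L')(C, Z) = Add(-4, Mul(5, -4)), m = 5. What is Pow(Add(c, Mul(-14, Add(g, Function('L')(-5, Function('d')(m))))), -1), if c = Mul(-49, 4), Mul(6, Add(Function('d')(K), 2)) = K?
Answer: Rational(1, 28) ≈ 0.035714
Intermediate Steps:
Function('d')(K) = Add(-2, Mul(Rational(1, 6), K))
Function('L')(C, Z) = -24 (Function('L')(C, Z) = Add(-4, -20) = -24)
c = -196
g = 8 (g = Add(-3, 11) = 8)
Pow(Add(c, Mul(-14, Add(g, Function('L')(-5, Function('d')(m))))), -1) = Pow(Add(-196, Mul(-14, Add(8, -24))), -1) = Pow(Add(-196, Mul(-14, -16)), -1) = Pow(Add(-196, 224), -1) = Pow(28, -1) = Rational(1, 28)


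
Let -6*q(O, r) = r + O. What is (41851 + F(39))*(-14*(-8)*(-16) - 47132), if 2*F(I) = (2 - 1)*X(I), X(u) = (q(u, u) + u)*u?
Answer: -2072322792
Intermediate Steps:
q(O, r) = -O/6 - r/6 (q(O, r) = -(r + O)/6 = -(O + r)/6 = -O/6 - r/6)
X(u) = 2*u²/3 (X(u) = ((-u/6 - u/6) + u)*u = (-u/3 + u)*u = (2*u/3)*u = 2*u²/3)
F(I) = I²/3 (F(I) = ((2 - 1)*(2*I²/3))/2 = (1*(2*I²/3))/2 = (2*I²/3)/2 = I²/3)
(41851 + F(39))*(-14*(-8)*(-16) - 47132) = (41851 + (⅓)*39²)*(-14*(-8)*(-16) - 47132) = (41851 + (⅓)*1521)*(112*(-16) - 47132) = (41851 + 507)*(-1792 - 47132) = 42358*(-48924) = -2072322792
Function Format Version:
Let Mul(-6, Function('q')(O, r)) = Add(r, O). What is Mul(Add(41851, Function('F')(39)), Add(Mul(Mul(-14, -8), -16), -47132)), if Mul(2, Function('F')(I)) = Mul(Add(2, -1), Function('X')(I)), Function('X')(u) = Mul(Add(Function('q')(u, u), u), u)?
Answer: -2072322792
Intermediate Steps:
Function('q')(O, r) = Add(Mul(Rational(-1, 6), O), Mul(Rational(-1, 6), r)) (Function('q')(O, r) = Mul(Rational(-1, 6), Add(r, O)) = Mul(Rational(-1, 6), Add(O, r)) = Add(Mul(Rational(-1, 6), O), Mul(Rational(-1, 6), r)))
Function('X')(u) = Mul(Rational(2, 3), Pow(u, 2)) (Function('X')(u) = Mul(Add(Add(Mul(Rational(-1, 6), u), Mul(Rational(-1, 6), u)), u), u) = Mul(Add(Mul(Rational(-1, 3), u), u), u) = Mul(Mul(Rational(2, 3), u), u) = Mul(Rational(2, 3), Pow(u, 2)))
Function('F')(I) = Mul(Rational(1, 3), Pow(I, 2)) (Function('F')(I) = Mul(Rational(1, 2), Mul(Add(2, -1), Mul(Rational(2, 3), Pow(I, 2)))) = Mul(Rational(1, 2), Mul(1, Mul(Rational(2, 3), Pow(I, 2)))) = Mul(Rational(1, 2), Mul(Rational(2, 3), Pow(I, 2))) = Mul(Rational(1, 3), Pow(I, 2)))
Mul(Add(41851, Function('F')(39)), Add(Mul(Mul(-14, -8), -16), -47132)) = Mul(Add(41851, Mul(Rational(1, 3), Pow(39, 2))), Add(Mul(Mul(-14, -8), -16), -47132)) = Mul(Add(41851, Mul(Rational(1, 3), 1521)), Add(Mul(112, -16), -47132)) = Mul(Add(41851, 507), Add(-1792, -47132)) = Mul(42358, -48924) = -2072322792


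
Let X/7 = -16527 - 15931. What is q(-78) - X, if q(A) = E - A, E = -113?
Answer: 227171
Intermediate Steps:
X = -227206 (X = 7*(-16527 - 15931) = 7*(-32458) = -227206)
q(A) = -113 - A
q(-78) - X = (-113 - 1*(-78)) - 1*(-227206) = (-113 + 78) + 227206 = -35 + 227206 = 227171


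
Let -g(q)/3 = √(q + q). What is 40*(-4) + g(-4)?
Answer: -160 - 6*I*√2 ≈ -160.0 - 8.4853*I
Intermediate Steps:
g(q) = -3*√2*√q (g(q) = -3*√(q + q) = -3*√2*√q)
40*(-4) + g(-4) = 40*(-4) - 3*√2*√(-4) = -160 - 3*√2*2*I = -160 - 6*I*√2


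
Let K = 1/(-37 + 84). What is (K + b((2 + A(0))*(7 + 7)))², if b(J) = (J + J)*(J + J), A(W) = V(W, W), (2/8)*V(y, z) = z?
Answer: 21724696449/2209 ≈ 9.8346e+6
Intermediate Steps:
V(y, z) = 4*z
A(W) = 4*W
b(J) = 4*J² (b(J) = (2*J)*(2*J) = 4*J²)
K = 1/47 ≈ 0.021277
(K + b((2 + A(0))*(7 + 7)))² = (1/47 + 4*((2 + 4*0)*(7 + 7))²)² = (1/47 + 4*((2 + 0)*14)²)² = (1/47 + 4*(2*14)²)² = (1/47 + 4*28²)² = (1/47 + 4*784)² = (1/47 + 3136)² = (147393/47)² = 21724696449/2209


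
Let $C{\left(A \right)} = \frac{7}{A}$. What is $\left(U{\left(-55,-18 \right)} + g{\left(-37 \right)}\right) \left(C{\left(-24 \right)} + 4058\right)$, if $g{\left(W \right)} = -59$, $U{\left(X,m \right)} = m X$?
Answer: $\frac{90665435}{24} \approx 3.7777 \cdot 10^{6}$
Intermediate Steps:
$U{\left(X,m \right)} = X m$
$\left(U{\left(-55,-18 \right)} + g{\left(-37 \right)}\right) \left(C{\left(-24 \right)} + 4058\right) = \left(\left(-55\right) \left(-18\right) - 59\right) \left(\frac{7}{-24} + 4058\right) = \left(990 - 59\right) \left(7 \left(- \frac{1}{24}\right) + 4058\right) = 931 \left(- \frac{7}{24} + 4058\right) = 931 \cdot \frac{97385}{24} = \frac{90665435}{24}$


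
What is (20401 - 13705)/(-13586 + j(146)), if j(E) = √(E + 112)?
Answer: -45485928/92289569 - 3348*√258/92289569 ≈ -0.49344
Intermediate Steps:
j(E) = √(112 + E)
(20401 - 13705)/(-13586 + j(146)) = (20401 - 13705)/(-13586 + √(112 + 146)) = 6696/(-13586 + √258)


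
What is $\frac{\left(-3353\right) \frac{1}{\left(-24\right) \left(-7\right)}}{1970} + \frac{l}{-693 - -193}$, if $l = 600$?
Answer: $- \frac{11443}{9456} \approx -1.2101$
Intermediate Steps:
$\frac{\left(-3353\right) \frac{1}{\left(-24\right) \left(-7\right)}}{1970} + \frac{l}{-693 - -193} = \frac{\left(-3353\right) \frac{1}{\left(-24\right) \left(-7\right)}}{1970} + \frac{600}{-693 - -193} = - \frac{3353}{168} \cdot \frac{1}{1970} + \frac{600}{-693 + 193} = \left(-3353\right) \frac{1}{168} \cdot \frac{1}{1970} + \frac{600}{-500} = \left(- \frac{479}{24}\right) \frac{1}{1970} + 600 \left(- \frac{1}{500}\right) = - \frac{479}{47280} - \frac{6}{5} = - \frac{11443}{9456}$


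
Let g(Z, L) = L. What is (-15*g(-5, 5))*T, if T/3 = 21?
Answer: -4725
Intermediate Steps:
T = 63 (T = 3*21 = 63)
(-15*g(-5, 5))*T = -15*5*63 = -75*63 = -4725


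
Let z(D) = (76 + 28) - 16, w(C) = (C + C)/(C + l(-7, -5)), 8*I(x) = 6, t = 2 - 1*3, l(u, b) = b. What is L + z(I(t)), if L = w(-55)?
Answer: 539/6 ≈ 89.833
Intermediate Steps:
t = -1 (t = 2 - 3 = -1)
I(x) = ¾ (I(x) = (⅛)*6 = ¾)
w(C) = 2*C/(-5 + C) (w(C) = (C + C)/(C - 5) = (2*C)/(-5 + C) = 2*C/(-5 + C))
L = 11/6 (L = 2*(-55)/(-5 - 55) = 2*(-55)/(-60) = 2*(-55)*(-1/60) = 11/6 ≈ 1.8333)
z(D) = 88 (z(D) = 104 - 16 = 88)
L + z(I(t)) = 11/6 + 88 = 539/6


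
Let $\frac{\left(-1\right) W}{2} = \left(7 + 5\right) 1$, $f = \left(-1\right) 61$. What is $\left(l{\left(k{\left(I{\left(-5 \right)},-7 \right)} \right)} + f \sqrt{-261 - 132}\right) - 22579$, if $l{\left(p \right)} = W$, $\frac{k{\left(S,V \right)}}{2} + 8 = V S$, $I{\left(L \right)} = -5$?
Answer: $-22603 - 61 i \sqrt{393} \approx -22603.0 - 1209.3 i$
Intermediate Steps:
$k{\left(S,V \right)} = -16 + 2 S V$ ($k{\left(S,V \right)} = -16 + 2 V S = -16 + 2 S V$)
$f = -61$
$W = -24$ ($W = - 2 \left(7 + 5\right) 1 = - 2 \cdot 12 \cdot 1 = \left(-2\right) 12 = -24$)
$l{\left(p \right)} = -24$
$\left(l{\left(k{\left(I{\left(-5 \right)},-7 \right)} \right)} + f \sqrt{-261 - 132}\right) - 22579 = \left(-24 - 61 \sqrt{-261 - 132}\right) - 22579 = \left(-24 - 61 \sqrt{-393}\right) - 22579 = \left(-24 - 61 i \sqrt{393}\right) - 22579 = -22603 - 61 i \sqrt{393}$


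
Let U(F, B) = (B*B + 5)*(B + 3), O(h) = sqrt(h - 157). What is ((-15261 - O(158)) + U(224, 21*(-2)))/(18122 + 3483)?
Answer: -84253/21605 ≈ -3.8997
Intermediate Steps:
O(h) = sqrt(-157 + h)
U(F, B) = (3 + B)*(5 + B**2) (U(F, B) = (B**2 + 5)*(3 + B) = (5 + B**2)*(3 + B) = (3 + B)*(5 + B**2))
((-15261 - O(158)) + U(224, 21*(-2)))/(18122 + 3483) = ((-15261 - sqrt(-157 + 158)) + (15 + (21*(-2))**3 + 3*(21*(-2))**2 + 5*(21*(-2))))/(18122 + 3483) = ((-15261 - sqrt(1)) + (15 + (-42)**3 + 3*(-42)**2 + 5*(-42)))/21605 = ((-15261 - 1*1) + (15 - 74088 + 3*1764 - 210))*(1/21605) = ((-15261 - 1) + (15 - 74088 + 5292 - 210))*(1/21605) = (-15262 - 68991)*(1/21605) = -84253*1/21605 = -84253/21605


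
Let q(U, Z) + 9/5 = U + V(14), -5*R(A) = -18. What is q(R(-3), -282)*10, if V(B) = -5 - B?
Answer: -172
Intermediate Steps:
R(A) = 18/5 (R(A) = -1/5*(-18) = 18/5)
q(U, Z) = -104/5 + U (q(U, Z) = -9/5 + (U + (-5 - 1*14)) = -9/5 + (U + (-5 - 14)) = -9/5 + (U - 19) = -9/5 + (-19 + U) = -104/5 + U)
q(R(-3), -282)*10 = (-104/5 + 18/5)*10 = -86/5*10 = -172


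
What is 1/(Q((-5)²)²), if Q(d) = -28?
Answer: 1/784 ≈ 0.0012755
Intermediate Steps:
1/(Q((-5)²)²) = 1/((-28)²) = 1/784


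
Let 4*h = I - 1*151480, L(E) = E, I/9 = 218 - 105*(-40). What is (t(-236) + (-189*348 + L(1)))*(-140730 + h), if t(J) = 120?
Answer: 22145329669/2 ≈ 1.1073e+10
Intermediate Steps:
I = 39762 (I = 9*(218 - 105*(-40)) = 9*(218 + 4200) = 9*4418 = 39762)
h = -55859/2 (h = (39762 - 1*151480)/4 = (39762 - 151480)/4 = (¼)*(-111718) = -55859/2 ≈ -27930.)
(t(-236) + (-189*348 + L(1)))*(-140730 + h) = (120 + (-189*348 + 1))*(-140730 - 55859/2) = (120 + (-65772 + 1))*(-337319/2) = (120 - 65771)*(-337319/2) = -65651*(-337319/2) = 22145329669/2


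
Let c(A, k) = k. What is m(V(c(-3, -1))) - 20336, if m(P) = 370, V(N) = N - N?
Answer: -19966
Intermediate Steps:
V(N) = 0
m(V(c(-3, -1))) - 20336 = 370 - 20336 = -19966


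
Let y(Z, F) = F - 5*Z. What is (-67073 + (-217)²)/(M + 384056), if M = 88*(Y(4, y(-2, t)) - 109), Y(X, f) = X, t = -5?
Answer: -1249/23426 ≈ -0.053317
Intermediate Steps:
M = -9240 (M = 88*(4 - 109) = 88*(-105) = -9240)
(-67073 + (-217)²)/(M + 384056) = (-67073 + (-217)²)/(-9240 + 384056) = (-67073 + 47089)/374816 = -19984*1/374816 = -1249/23426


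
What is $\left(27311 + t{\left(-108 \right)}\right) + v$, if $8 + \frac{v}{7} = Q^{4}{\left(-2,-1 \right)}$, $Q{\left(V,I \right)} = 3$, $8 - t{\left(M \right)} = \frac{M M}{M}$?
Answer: $27938$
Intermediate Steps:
$t{\left(M \right)} = 8 - M$ ($t{\left(M \right)} = 8 - \frac{M M}{M} = 8 - \frac{M^{2}}{M} = 8 - M$)
$v = 511$ ($v = -56 + 7 \cdot 3^{4} = -56 + 7 \cdot 81 = -56 + 567 = 511$)
$\left(27311 + t{\left(-108 \right)}\right) + v = \left(27311 + \left(8 - -108\right)\right) + 511 = \left(27311 + \left(8 + 108\right)\right) + 511 = \left(27311 + 116\right) + 511 = 27427 + 511 = 27938$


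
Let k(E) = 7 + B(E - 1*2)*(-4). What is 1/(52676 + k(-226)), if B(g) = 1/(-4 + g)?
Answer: 58/3055615 ≈ 1.8981e-5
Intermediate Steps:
k(E) = 7 - 4/(-6 + E) (k(E) = 7 - 4/(-4 + (E - 1*2)) = 7 - 4/(-4 + (E - 2)) = 7 - 4/(-4 + (-2 + E)) = 7 - 4/(-6 + E))
1/(52676 + k(-226)) = 1/(52676 + (-46 + 7*(-226))/(-6 - 226)) = 1/(52676 + (-46 - 1582)/(-232)) = 1/(52676 - 1/232*(-1628)) = 1/(52676 + 407/58) = 1/(3055615/58) = 58/3055615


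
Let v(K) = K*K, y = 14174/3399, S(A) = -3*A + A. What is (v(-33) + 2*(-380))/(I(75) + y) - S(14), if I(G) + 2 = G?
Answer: 8462699/262301 ≈ 32.263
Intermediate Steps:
S(A) = -2*A
I(G) = -2 + G
y = 14174/3399 (y = 14174*(1/3399) = 14174/3399 ≈ 4.1701)
v(K) = K²
(v(-33) + 2*(-380))/(I(75) + y) - S(14) = ((-33)² + 2*(-380))/((-2 + 75) + 14174/3399) - (-2)*14 = (1089 - 760)/(73 + 14174/3399) - 1*(-28) = 329/(262301/3399) + 28 = 329*(3399/262301) + 28 = 1118271/262301 + 28 = 8462699/262301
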